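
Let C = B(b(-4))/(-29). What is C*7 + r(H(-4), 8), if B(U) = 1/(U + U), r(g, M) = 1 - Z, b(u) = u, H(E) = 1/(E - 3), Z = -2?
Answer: 703/232 ≈ 3.0302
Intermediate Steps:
H(E) = 1/(-3 + E)
r(g, M) = 3 (r(g, M) = 1 - 1*(-2) = 1 + 2 = 3)
B(U) = 1/(2*U)
C = 1/232 (C = ((½)/(-4))/(-29) = ((½)*(-¼))*(-1/29) = -⅛*(-1/29) = 1/232 ≈ 0.0043103)
C*7 + r(H(-4), 8) = (1/232)*7 + 3 = 7/232 + 3 = 703/232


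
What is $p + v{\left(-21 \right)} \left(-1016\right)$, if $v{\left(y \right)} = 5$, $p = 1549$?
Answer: $-3531$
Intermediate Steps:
$p + v{\left(-21 \right)} \left(-1016\right) = 1549 + 5 \left(-1016\right) = 1549 - 5080 = -3531$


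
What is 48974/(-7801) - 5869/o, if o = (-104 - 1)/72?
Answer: 1097103566/273035 ≈ 4018.2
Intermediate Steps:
o = -35/24 (o = (1/72)*(-105) = -35/24 ≈ -1.4583)
48974/(-7801) - 5869/o = 48974/(-7801) - 5869/(-35/24) = 48974*(-1/7801) - 5869*(-24/35) = -48974/7801 + 140856/35 = 1097103566/273035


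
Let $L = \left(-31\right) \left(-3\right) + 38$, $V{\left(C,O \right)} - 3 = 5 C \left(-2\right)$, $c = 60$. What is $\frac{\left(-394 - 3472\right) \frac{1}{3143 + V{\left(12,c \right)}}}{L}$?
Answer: $- \frac{1933}{198203} \approx -0.0097526$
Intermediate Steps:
$V{\left(C,O \right)} = 3 - 10 C$ ($V{\left(C,O \right)} = 3 + 5 C \left(-2\right) = 3 - 10 C$)
$L = 131$ ($L = 93 + 38 = 131$)
$\frac{\left(-394 - 3472\right) \frac{1}{3143 + V{\left(12,c \right)}}}{L} = \frac{\left(-394 - 3472\right) \frac{1}{3143 + \left(3 - 120\right)}}{131} = - \frac{3866}{3143 + \left(3 - 120\right)} \frac{1}{131} = - \frac{3866}{3143 - 117} \cdot \frac{1}{131} = - \frac{3866}{3026} \cdot \frac{1}{131} = \left(-3866\right) \frac{1}{3026} \cdot \frac{1}{131} = \left(- \frac{1933}{1513}\right) \frac{1}{131} = - \frac{1933}{198203}$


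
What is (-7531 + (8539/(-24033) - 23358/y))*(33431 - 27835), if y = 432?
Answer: -6120922023089/144198 ≈ -4.2448e+7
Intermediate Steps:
(-7531 + (8539/(-24033) - 23358/y))*(33431 - 27835) = (-7531 + (8539/(-24033) - 23358/432))*(33431 - 27835) = (-7531 + (8539*(-1/24033) - 23358*1/432))*5596 = (-7531 + (-8539/24033 - 3893/72))*5596 = (-7531 - 31391759/576792)*5596 = -4375212311/576792*5596 = -6120922023089/144198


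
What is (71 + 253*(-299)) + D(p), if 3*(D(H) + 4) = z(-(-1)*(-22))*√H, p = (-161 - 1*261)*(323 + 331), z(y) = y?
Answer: -75580 - 44*I*√68997/3 ≈ -75580.0 - 3852.5*I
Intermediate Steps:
p = -275988 (p = (-161 - 261)*654 = -422*654 = -275988)
D(H) = -4 - 22*√H/3 (D(H) = -4 + ((-(-1)*(-22))*√H)/3 = -4 + ((-1*22)*√H)/3 = -4 + (-22*√H)/3 = -4 - 22*√H/3)
(71 + 253*(-299)) + D(p) = (71 + 253*(-299)) + (-4 - 44*I*√68997/3) = (71 - 75647) + (-4 - 44*I*√68997/3) = -75576 + (-4 - 44*I*√68997/3) = -75580 - 44*I*√68997/3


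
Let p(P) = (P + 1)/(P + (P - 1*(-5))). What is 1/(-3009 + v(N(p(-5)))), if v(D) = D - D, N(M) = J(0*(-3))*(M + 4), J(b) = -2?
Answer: -1/3009 ≈ -0.00033234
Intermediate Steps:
p(P) = (1 + P)/(5 + 2*P) (p(P) = (1 + P)/(P + (P + 5)) = (1 + P)/(P + (5 + P)) = (1 + P)/(5 + 2*P))
N(M) = -8 - 2*M (N(M) = -2*(M + 4) = -2*(4 + M) = -8 - 2*M)
v(D) = 0
1/(-3009 + v(N(p(-5)))) = 1/(-3009 + 0) = 1/(-3009) = -1/3009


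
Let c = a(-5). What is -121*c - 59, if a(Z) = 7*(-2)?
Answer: 1635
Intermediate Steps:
a(Z) = -14
c = -14
-121*c - 59 = -121*(-14) - 59 = 1694 - 59 = 1635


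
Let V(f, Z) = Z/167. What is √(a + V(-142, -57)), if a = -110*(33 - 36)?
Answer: 3*√1021539/167 ≈ 18.156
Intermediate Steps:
V(f, Z) = Z/167 (V(f, Z) = Z*(1/167) = Z/167)
a = 330 (a = -110*(-3) = 330)
√(a + V(-142, -57)) = √(330 + (1/167)*(-57)) = √(330 - 57/167) = √(55053/167) = 3*√1021539/167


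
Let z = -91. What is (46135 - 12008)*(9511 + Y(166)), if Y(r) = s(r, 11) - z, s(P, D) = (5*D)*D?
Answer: 348334289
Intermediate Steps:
s(P, D) = 5*D²
Y(r) = 696 (Y(r) = 5*11² - 1*(-91) = 5*121 + 91 = 605 + 91 = 696)
(46135 - 12008)*(9511 + Y(166)) = (46135 - 12008)*(9511 + 696) = 34127*10207 = 348334289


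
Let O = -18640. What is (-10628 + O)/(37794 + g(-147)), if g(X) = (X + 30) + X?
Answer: -542/695 ≈ -0.77986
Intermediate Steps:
g(X) = 30 + 2*X (g(X) = (30 + X) + X = 30 + 2*X)
(-10628 + O)/(37794 + g(-147)) = (-10628 - 18640)/(37794 + (30 + 2*(-147))) = -29268/(37794 + (30 - 294)) = -29268/(37794 - 264) = -29268/37530 = -29268*1/37530 = -542/695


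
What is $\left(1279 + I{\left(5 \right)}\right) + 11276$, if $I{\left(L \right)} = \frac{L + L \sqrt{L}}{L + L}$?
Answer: $\frac{25111}{2} + \frac{\sqrt{5}}{2} \approx 12557.0$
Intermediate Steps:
$I{\left(L \right)} = \frac{L + L^{\frac{3}{2}}}{2 L}$
$\left(1279 + I{\left(5 \right)}\right) + 11276 = \left(1279 + \left(\frac{1}{2} + \frac{\sqrt{5}}{2}\right)\right) + 11276 = \left(\frac{2559}{2} + \frac{\sqrt{5}}{2}\right) + 11276 = \frac{25111}{2} + \frac{\sqrt{5}}{2}$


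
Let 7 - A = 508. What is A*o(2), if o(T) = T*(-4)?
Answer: 4008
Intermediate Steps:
o(T) = -4*T
A = -501 (A = 7 - 1*508 = 7 - 508 = -501)
A*o(2) = -(-2004)*2 = -501*(-8) = 4008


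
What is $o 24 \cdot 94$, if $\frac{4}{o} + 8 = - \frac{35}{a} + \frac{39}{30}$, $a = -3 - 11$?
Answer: $- \frac{15040}{7} \approx -2148.6$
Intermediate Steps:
$a = -14$ ($a = -3 - 11 = -14$)
$o = - \frac{20}{21}$ ($o = \frac{4}{-8 + \left(- \frac{35}{-14} + \frac{39}{30}\right)} = \frac{4}{-8 + \left(\left(-35\right) \left(- \frac{1}{14}\right) + 39 \cdot \frac{1}{30}\right)} = \frac{4}{-8 + \left(\frac{5}{2} + \frac{13}{10}\right)} = \frac{4}{-8 + \frac{19}{5}} = \frac{4}{- \frac{21}{5}} = 4 \left(- \frac{5}{21}\right) = - \frac{20}{21} \approx -0.95238$)
$o 24 \cdot 94 = \left(- \frac{20}{21}\right) 24 \cdot 94 = \left(- \frac{160}{7}\right) 94 = - \frac{15040}{7}$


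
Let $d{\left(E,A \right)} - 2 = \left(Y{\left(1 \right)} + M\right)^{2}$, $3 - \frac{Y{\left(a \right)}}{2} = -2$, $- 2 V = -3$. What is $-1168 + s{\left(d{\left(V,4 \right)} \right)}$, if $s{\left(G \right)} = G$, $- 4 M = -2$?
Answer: $- \frac{4223}{4} \approx -1055.8$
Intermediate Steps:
$V = \frac{3}{2}$ ($V = \left(- \frac{1}{2}\right) \left(-3\right) = \frac{3}{2} \approx 1.5$)
$Y{\left(a \right)} = 10$ ($Y{\left(a \right)} = 6 - -4 = 6 + 4 = 10$)
$M = \frac{1}{2}$ ($M = \left(- \frac{1}{4}\right) \left(-2\right) = \frac{1}{2} \approx 0.5$)
$d{\left(E,A \right)} = \frac{449}{4}$ ($d{\left(E,A \right)} = 2 + \left(10 + \frac{1}{2}\right)^{2} = 2 + \left(\frac{21}{2}\right)^{2} = 2 + \frac{441}{4} = \frac{449}{4}$)
$-1168 + s{\left(d{\left(V,4 \right)} \right)} = -1168 + \frac{449}{4} = - \frac{4223}{4}$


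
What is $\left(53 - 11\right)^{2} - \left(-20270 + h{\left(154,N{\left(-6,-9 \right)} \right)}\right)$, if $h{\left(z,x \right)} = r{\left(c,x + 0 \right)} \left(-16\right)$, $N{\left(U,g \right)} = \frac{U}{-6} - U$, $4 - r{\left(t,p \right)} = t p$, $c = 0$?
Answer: $22098$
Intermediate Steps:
$r{\left(t,p \right)} = 4 - p t$ ($r{\left(t,p \right)} = 4 - t p = 4 - p t$)
$N{\left(U,g \right)} = - \frac{7 U}{6}$ ($N{\left(U,g \right)} = U \left(- \frac{1}{6}\right) - U = - \frac{U}{6} - U = - \frac{7 U}{6}$)
$h{\left(z,x \right)} = -64$ ($h{\left(z,x \right)} = \left(4 - \left(x + 0\right) 0\right) \left(-16\right) = \left(4 - x 0\right) \left(-16\right) = \left(4 + 0\right) \left(-16\right) = 4 \left(-16\right) = -64$)
$\left(53 - 11\right)^{2} - \left(-20270 + h{\left(154,N{\left(-6,-9 \right)} \right)}\right) = \left(53 - 11\right)^{2} + \left(20270 - -64\right) = 42^{2} + \left(20270 + 64\right) = 1764 + 20334 = 22098$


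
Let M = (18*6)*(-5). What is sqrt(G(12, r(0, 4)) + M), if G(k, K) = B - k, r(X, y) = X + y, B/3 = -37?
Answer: I*sqrt(663) ≈ 25.749*I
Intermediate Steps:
B = -111 (B = 3*(-37) = -111)
G(k, K) = -111 - k
M = -540 (M = 108*(-5) = -540)
sqrt(G(12, r(0, 4)) + M) = sqrt((-111 - 1*12) - 540) = sqrt((-111 - 12) - 540) = sqrt(-123 - 540) = sqrt(-663) = I*sqrt(663)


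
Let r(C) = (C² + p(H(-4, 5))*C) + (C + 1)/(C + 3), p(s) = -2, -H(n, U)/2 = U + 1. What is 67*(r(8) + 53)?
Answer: 75040/11 ≈ 6821.8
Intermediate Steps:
H(n, U) = -2 - 2*U (H(n, U) = -2*(U + 1) = -2*(1 + U) = -2 - 2*U)
r(C) = C² - 2*C + (1 + C)/(3 + C) (r(C) = (C² - 2*C) + (C + 1)/(C + 3) = (C² - 2*C) + (1 + C)/(3 + C) = C² - 2*C + (1 + C)/(3 + C))
67*(r(8) + 53) = 67*((1 + 8² + 8³ - 5*8)/(3 + 8) + 53) = 67*((1 + 64 + 512 - 40)/11 + 53) = 67*((1/11)*537 + 53) = 67*(537/11 + 53) = 67*(1120/11) = 75040/11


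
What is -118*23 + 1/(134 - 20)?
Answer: -309395/114 ≈ -2714.0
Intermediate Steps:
-118*23 + 1/(134 - 20) = -2714 + 1/114 = -309395/114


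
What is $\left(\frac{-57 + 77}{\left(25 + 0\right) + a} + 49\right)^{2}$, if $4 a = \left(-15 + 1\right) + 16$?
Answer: $\frac{6446521}{2601} \approx 2478.5$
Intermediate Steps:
$a = \frac{1}{2}$ ($a = \frac{\left(-15 + 1\right) + 16}{4} = \frac{-14 + 16}{4} = \frac{1}{4} \cdot 2 = \frac{1}{2} \approx 0.5$)
$\left(\frac{-57 + 77}{\left(25 + 0\right) + a} + 49\right)^{2} = \left(\frac{-57 + 77}{\left(25 + 0\right) + \frac{1}{2}} + 49\right)^{2} = \left(\frac{20}{25 + \frac{1}{2}} + 49\right)^{2} = \left(\frac{20}{\frac{51}{2}} + 49\right)^{2} = \left(20 \cdot \frac{2}{51} + 49\right)^{2} = \left(\frac{40}{51} + 49\right)^{2} = \left(\frac{2539}{51}\right)^{2} = \frac{6446521}{2601}$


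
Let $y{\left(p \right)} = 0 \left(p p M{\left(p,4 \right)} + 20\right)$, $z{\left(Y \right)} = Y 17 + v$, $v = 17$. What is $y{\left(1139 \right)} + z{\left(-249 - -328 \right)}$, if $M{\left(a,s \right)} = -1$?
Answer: $1360$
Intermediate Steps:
$z{\left(Y \right)} = 17 + 17 Y$ ($z{\left(Y \right)} = Y 17 + 17 = 17 Y + 17 = 17 + 17 Y$)
$y{\left(p \right)} = 0$ ($y{\left(p \right)} = 0 \left(p p \left(-1\right) + 20\right) = 0 \left(p^{2} \left(-1\right) + 20\right) = 0 \left(- p^{2} + 20\right) = 0 \left(20 - p^{2}\right) = 0$)
$y{\left(1139 \right)} + z{\left(-249 - -328 \right)} = 0 + \left(17 + 17 \left(-249 - -328\right)\right) = 0 + \left(17 + 17 \left(-249 + 328\right)\right) = 0 + \left(17 + 17 \cdot 79\right) = 0 + \left(17 + 1343\right) = 0 + 1360 = 1360$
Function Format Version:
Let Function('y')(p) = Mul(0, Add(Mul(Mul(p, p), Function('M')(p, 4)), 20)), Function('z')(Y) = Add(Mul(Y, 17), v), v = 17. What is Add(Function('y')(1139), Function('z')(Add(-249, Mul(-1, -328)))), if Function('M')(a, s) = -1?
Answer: 1360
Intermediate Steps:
Function('z')(Y) = Add(17, Mul(17, Y)) (Function('z')(Y) = Add(Mul(Y, 17), 17) = Add(Mul(17, Y), 17) = Add(17, Mul(17, Y)))
Function('y')(p) = 0 (Function('y')(p) = Mul(0, Add(Mul(Mul(p, p), -1), 20)) = Mul(0, Add(Mul(Pow(p, 2), -1), 20)) = Mul(0, Add(Mul(-1, Pow(p, 2)), 20)) = Mul(0, Add(20, Mul(-1, Pow(p, 2)))) = 0)
Add(Function('y')(1139), Function('z')(Add(-249, Mul(-1, -328)))) = Add(0, Add(17, Mul(17, Add(-249, Mul(-1, -328))))) = Add(0, Add(17, Mul(17, Add(-249, 328)))) = Add(0, Add(17, Mul(17, 79))) = Add(0, Add(17, 1343)) = Add(0, 1360) = 1360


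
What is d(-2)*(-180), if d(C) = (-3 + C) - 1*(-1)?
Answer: 720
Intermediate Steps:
d(C) = -2 + C (d(C) = (-3 + C) + 1 = -2 + C)
d(-2)*(-180) = (-2 - 2)*(-180) = -4*(-180) = 720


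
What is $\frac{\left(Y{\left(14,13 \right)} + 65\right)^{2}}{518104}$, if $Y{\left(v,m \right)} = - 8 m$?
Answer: $\frac{1521}{518104} \approx 0.0029357$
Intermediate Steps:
$\frac{\left(Y{\left(14,13 \right)} + 65\right)^{2}}{518104} = \frac{\left(\left(-8\right) 13 + 65\right)^{2}}{518104} = \left(-104 + 65\right)^{2} \cdot \frac{1}{518104} = \left(-39\right)^{2} \cdot \frac{1}{518104} = 1521 \cdot \frac{1}{518104} = \frac{1521}{518104}$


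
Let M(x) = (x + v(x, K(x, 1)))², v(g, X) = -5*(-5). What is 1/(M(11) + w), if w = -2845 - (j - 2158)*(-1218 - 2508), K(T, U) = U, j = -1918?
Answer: -1/15188725 ≈ -6.5838e-8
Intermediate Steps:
v(g, X) = 25
M(x) = (25 + x)² (M(x) = (x + 25)² = (25 + x)²)
w = -15190021 (w = -2845 - (-1918 - 2158)*(-1218 - 2508) = -2845 - (-4076)*(-3726) = -2845 - 1*15187176 = -2845 - 15187176 = -15190021)
1/(M(11) + w) = 1/((25 + 11)² - 15190021) = 1/(36² - 15190021) = 1/(1296 - 15190021) = 1/(-15188725) = -1/15188725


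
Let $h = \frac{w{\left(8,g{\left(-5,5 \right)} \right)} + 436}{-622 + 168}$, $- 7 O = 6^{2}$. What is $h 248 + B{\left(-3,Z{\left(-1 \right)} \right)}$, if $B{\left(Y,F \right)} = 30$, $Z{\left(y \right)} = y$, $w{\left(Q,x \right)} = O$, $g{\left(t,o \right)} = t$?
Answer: $- \frac{326314}{1589} \approx -205.36$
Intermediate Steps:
$O = - \frac{36}{7}$ ($O = - \frac{6^{2}}{7} = \left(- \frac{1}{7}\right) 36 = - \frac{36}{7} \approx -5.1429$)
$w{\left(Q,x \right)} = - \frac{36}{7}$
$h = - \frac{1508}{1589}$ ($h = \frac{- \frac{36}{7} + 436}{-622 + 168} = \frac{3016}{7 \left(-454\right)} = \frac{3016}{7} \left(- \frac{1}{454}\right) = - \frac{1508}{1589} \approx -0.94902$)
$h 248 + B{\left(-3,Z{\left(-1 \right)} \right)} = \left(- \frac{1508}{1589}\right) 248 + 30 = - \frac{373984}{1589} + 30 = - \frac{326314}{1589}$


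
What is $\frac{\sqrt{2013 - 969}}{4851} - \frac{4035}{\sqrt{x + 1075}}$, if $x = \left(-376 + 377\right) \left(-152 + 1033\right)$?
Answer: $- \frac{1345 \sqrt{489}}{326} + \frac{2 \sqrt{29}}{1617} \approx -91.228$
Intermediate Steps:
$x = 881$ ($x = 1 \cdot 881 = 881$)
$\frac{\sqrt{2013 - 969}}{4851} - \frac{4035}{\sqrt{x + 1075}} = \frac{\sqrt{2013 - 969}}{4851} - \frac{4035}{\sqrt{881 + 1075}} = \sqrt{1044} \cdot \frac{1}{4851} - \frac{4035}{\sqrt{1956}} = 6 \sqrt{29} \cdot \frac{1}{4851} - \frac{4035}{2 \sqrt{489}} = \frac{2 \sqrt{29}}{1617} - 4035 \frac{\sqrt{489}}{978} = \frac{2 \sqrt{29}}{1617} - \frac{1345 \sqrt{489}}{326} = - \frac{1345 \sqrt{489}}{326} + \frac{2 \sqrt{29}}{1617}$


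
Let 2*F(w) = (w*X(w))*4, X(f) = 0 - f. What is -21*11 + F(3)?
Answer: -249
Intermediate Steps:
X(f) = -f
F(w) = -2*w**2 (F(w) = ((w*(-w))*4)/2 = (-w**2*4)/2 = (-4*w**2)/2 = -2*w**2)
-21*11 + F(3) = -21*11 - 2*3**2 = -231 - 2*9 = -231 - 18 = -249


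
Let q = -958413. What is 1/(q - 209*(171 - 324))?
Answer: -1/926436 ≈ -1.0794e-6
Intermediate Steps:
1/(q - 209*(171 - 324)) = 1/(-958413 - 209*(171 - 324)) = 1/(-958413 - 209*(-153)) = 1/(-958413 + 31977) = 1/(-926436) = -1/926436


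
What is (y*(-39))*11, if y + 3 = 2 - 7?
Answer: 3432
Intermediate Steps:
y = -8 (y = -3 + (2 - 7) = -3 - 5 = -8)
(y*(-39))*11 = -8*(-39)*11 = 312*11 = 3432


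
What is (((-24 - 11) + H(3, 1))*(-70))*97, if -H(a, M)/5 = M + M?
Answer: 305550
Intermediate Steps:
H(a, M) = -10*M (H(a, M) = -5*(M + M) = -10*M)
(((-24 - 11) + H(3, 1))*(-70))*97 = (((-24 - 11) - 10*1)*(-70))*97 = ((-35 - 10)*(-70))*97 = -45*(-70)*97 = 3150*97 = 305550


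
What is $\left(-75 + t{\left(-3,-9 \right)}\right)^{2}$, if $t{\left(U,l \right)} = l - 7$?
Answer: $8281$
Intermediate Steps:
$t{\left(U,l \right)} = -7 + l$ ($t{\left(U,l \right)} = l - 7 = -7 + l$)
$\left(-75 + t{\left(-3,-9 \right)}\right)^{2} = \left(-75 - 16\right)^{2} = \left(-91\right)^{2} = 8281$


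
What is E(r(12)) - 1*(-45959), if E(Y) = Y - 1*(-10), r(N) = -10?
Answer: 45959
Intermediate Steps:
E(Y) = 10 + Y (E(Y) = Y + 10 = 10 + Y)
E(r(12)) - 1*(-45959) = (10 - 10) - 1*(-45959) = 0 + 45959 = 45959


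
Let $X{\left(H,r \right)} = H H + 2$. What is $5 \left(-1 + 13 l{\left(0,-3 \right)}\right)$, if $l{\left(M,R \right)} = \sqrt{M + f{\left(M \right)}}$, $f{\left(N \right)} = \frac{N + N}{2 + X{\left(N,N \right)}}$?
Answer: $-5$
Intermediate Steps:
$X{\left(H,r \right)} = 2 + H^{2}$ ($X{\left(H,r \right)} = H^{2} + 2 = 2 + H^{2}$)
$f{\left(N \right)} = \frac{2 N}{4 + N^{2}}$ ($f{\left(N \right)} = \frac{N + N}{2 + \left(2 + N^{2}\right)} = \frac{2 N}{4 + N^{2}}$)
$l{\left(M,R \right)} = \sqrt{M + \frac{2 M}{4 + M^{2}}}$
$5 \left(-1 + 13 l{\left(0,-3 \right)}\right) = 5 \left(-1 + 13 \sqrt{\frac{0 \left(6 + 0^{2}\right)}{4 + 0^{2}}}\right) = 5 \left(-1 + 13 \sqrt{\frac{0 \left(6 + 0\right)}{4 + 0}}\right) = 5 \left(-1 + 13 \sqrt{0 \cdot \frac{1}{4} \cdot 6}\right) = 5 \left(-1 + 13 \sqrt{0}\right) = 5 \left(-1 + 13 \cdot 0\right) = 5 \left(-1 + 0\right) = 5 \left(-1\right) = -5$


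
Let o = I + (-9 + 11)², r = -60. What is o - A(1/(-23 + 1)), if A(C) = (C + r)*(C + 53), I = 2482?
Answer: 2742189/484 ≈ 5665.7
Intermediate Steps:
o = 2486 (o = 2482 + (-9 + 11)² = 2482 + 2² = 2482 + 4 = 2486)
A(C) = (-60 + C)*(53 + C) (A(C) = (C - 60)*(C + 53) = (-60 + C)*(53 + C))
o - A(1/(-23 + 1)) = 2486 - (-3180 + (1/(-23 + 1))² - 7/(-23 + 1)) = 2486 - (-3180 + (1/(-22))² - 7/(-22)) = 2486 - (-3180 + (-1/22)² - 7*(-1/22)) = 2486 - (-3180 + 1/484 + 7/22) = 2486 - 1*(-1538965/484) = 2486 + 1538965/484 = 2742189/484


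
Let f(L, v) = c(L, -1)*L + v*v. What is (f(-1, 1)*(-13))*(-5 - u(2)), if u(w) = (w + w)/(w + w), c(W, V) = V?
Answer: 156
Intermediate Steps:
u(w) = 1 (u(w) = (2*w)/((2*w)) = (2*w)*(1/(2*w)) = 1)
f(L, v) = v**2 - L (f(L, v) = -L + v*v = -L + v**2 = v**2 - L)
(f(-1, 1)*(-13))*(-5 - u(2)) = ((1**2 - 1*(-1))*(-13))*(-5 - 1*1) = ((1 + 1)*(-13))*(-5 - 1) = (2*(-13))*(-6) = -26*(-6) = 156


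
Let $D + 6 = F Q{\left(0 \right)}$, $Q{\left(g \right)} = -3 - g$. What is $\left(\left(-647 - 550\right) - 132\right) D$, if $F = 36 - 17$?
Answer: $83727$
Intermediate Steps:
$F = 19$
$D = -63$ ($D = -6 + 19 \left(-3 - 0\right) = -6 + 19 \left(-3 + 0\right) = -6 + 19 \left(-3\right) = -6 - 57 = -63$)
$\left(\left(-647 - 550\right) - 132\right) D = \left(\left(-647 - 550\right) - 132\right) \left(-63\right) = \left(-1197 - 132\right) \left(-63\right) = \left(-1329\right) \left(-63\right) = 83727$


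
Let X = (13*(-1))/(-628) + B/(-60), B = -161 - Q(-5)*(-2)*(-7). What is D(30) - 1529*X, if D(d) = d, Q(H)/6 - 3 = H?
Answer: 416204/2355 ≈ 176.73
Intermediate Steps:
Q(H) = 18 + 6*H
B = 7 (B = -161 - (18 + 6*(-5))*(-2)*(-7) = -161 - (18 - 30)*(-2)*(-7) = -161 - (-12*(-2))*(-7) = -161 - 24*(-7) = -161 - 1*(-168) = -161 + 168 = 7)
X = -226/2355 (X = (13*(-1))/(-628) + 7/(-60) = -13*(-1/628) + 7*(-1/60) = 13/628 - 7/60 = -226/2355 ≈ -0.095966)
D(30) - 1529*X = 30 - 1529*(-226/2355) = 30 + 345554/2355 = 416204/2355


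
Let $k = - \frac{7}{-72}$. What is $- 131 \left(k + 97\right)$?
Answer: $- \frac{915821}{72} \approx -12720.0$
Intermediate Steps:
$k = \frac{7}{72}$ ($k = \left(-7\right) \left(- \frac{1}{72}\right) = \frac{7}{72} \approx 0.097222$)
$- 131 \left(k + 97\right) = - 131 \left(\frac{7}{72} + 97\right) = \left(-131\right) \frac{6991}{72} = - \frac{915821}{72}$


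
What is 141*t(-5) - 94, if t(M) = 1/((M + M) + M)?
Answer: -517/5 ≈ -103.40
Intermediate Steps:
t(M) = 1/(3*M) (t(M) = 1/(2*M + M) = 1/(3*M))
141*t(-5) - 94 = 141*((⅓)/(-5)) - 94 = 141*((⅓)*(-⅕)) - 94 = 141*(-1/15) - 94 = -47/5 - 94 = -517/5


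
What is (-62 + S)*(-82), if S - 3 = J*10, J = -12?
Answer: 14678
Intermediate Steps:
S = -117 (S = 3 - 12*10 = 3 - 120 = -117)
(-62 + S)*(-82) = (-62 - 117)*(-82) = -179*(-82) = 14678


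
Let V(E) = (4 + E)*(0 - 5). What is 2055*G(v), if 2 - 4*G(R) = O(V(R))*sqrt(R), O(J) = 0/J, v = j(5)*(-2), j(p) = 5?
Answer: 2055/2 ≈ 1027.5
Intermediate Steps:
V(E) = -20 - 5*E (V(E) = (4 + E)*(-5) = -20 - 5*E)
v = -10 (v = 5*(-2) = -10)
O(J) = 0
G(R) = 1/2 (G(R) = 1/2 - 0*sqrt(R) = 1/2 - 1/4*0 = 1/2 + 0 = 1/2)
2055*G(v) = 2055*(1/2) = 2055/2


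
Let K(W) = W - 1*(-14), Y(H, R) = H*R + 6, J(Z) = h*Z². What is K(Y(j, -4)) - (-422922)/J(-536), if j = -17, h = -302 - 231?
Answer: 6737454331/76564384 ≈ 87.997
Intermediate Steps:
h = -533
J(Z) = -533*Z²
Y(H, R) = 6 + H*R
K(W) = 14 + W (K(W) = W + 14 = 14 + W)
K(Y(j, -4)) - (-422922)/J(-536) = (14 + (6 - 17*(-4))) - (-422922)/((-533*(-536)²)) = (14 + (6 + 68)) - (-422922)/((-533*287296)) = (14 + 74) - (-422922)/(-153128768) = 88 - (-422922)*(-1)/153128768 = 88 - 1*211461/76564384 = 88 - 211461/76564384 = 6737454331/76564384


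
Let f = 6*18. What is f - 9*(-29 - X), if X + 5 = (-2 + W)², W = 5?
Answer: 405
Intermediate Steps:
X = 4 (X = -5 + (-2 + 5)² = -5 + 3² = -5 + 9 = 4)
f = 108
f - 9*(-29 - X) = 108 - 9*(-29 - 1*4) = 108 - 9*(-29 - 4) = 108 - 9*(-33) = 108 + 297 = 405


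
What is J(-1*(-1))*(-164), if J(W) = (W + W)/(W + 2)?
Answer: -328/3 ≈ -109.33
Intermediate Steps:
J(W) = 2*W/(2 + W) (J(W) = (2*W)/(2 + W) = 2*W/(2 + W))
J(-1*(-1))*(-164) = (2*(-1*(-1))/(2 - 1*(-1)))*(-164) = (2*1/(2 + 1))*(-164) = (2*1/3)*(-164) = (2*1*(1/3))*(-164) = (2/3)*(-164) = -328/3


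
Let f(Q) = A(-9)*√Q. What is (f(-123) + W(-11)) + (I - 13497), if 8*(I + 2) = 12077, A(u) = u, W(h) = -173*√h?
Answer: -95915/8 - 173*I*√11 - 9*I*√123 ≈ -11989.0 - 673.59*I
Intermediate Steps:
I = 12061/8 (I = -2 + (⅛)*12077 = -2 + 12077/8 = 12061/8 ≈ 1507.6)
f(Q) = -9*√Q
(f(-123) + W(-11)) + (I - 13497) = (-9*I*√123 - 173*I*√11) + (12061/8 - 13497) = (-9*I*√123 - 173*I*√11) - 95915/8 = (-173*I*√11 - 9*I*√123) - 95915/8 = -95915/8 - 173*I*√11 - 9*I*√123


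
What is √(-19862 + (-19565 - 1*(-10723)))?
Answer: 4*I*√1794 ≈ 169.42*I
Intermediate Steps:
√(-19862 + (-19565 - 1*(-10723))) = √(-19862 + (-19565 + 10723)) = √(-19862 - 8842) = √(-28704) = 4*I*√1794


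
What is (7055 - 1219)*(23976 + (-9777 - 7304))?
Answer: 40239220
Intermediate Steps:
(7055 - 1219)*(23976 + (-9777 - 7304)) = 5836*(23976 - 17081) = 5836*6895 = 40239220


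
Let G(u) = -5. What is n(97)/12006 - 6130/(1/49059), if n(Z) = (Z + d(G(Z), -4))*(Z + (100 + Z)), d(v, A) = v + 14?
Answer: -601764066476/2001 ≈ -3.0073e+8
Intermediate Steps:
d(v, A) = 14 + v
n(Z) = (9 + Z)*(100 + 2*Z) (n(Z) = (Z + (14 - 5))*(Z + (100 + Z)) = (Z + 9)*(100 + 2*Z) = (9 + Z)*(100 + 2*Z))
n(97)/12006 - 6130/(1/49059) = (900 + 2*97² + 118*97)/12006 - 6130/(1/49059) = (900 + 2*9409 + 11446)*(1/12006) - 6130/1/49059 = (900 + 18818 + 11446)*(1/12006) - 6130*49059 = 31164*(1/12006) - 300731670 = 5194/2001 - 300731670 = -601764066476/2001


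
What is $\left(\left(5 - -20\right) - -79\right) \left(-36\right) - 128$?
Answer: $-3872$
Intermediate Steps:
$\left(\left(5 - -20\right) - -79\right) \left(-36\right) - 128 = \left(\left(5 + 20\right) + 79\right) \left(-36\right) - 128 = \left(25 + 79\right) \left(-36\right) - 128 = 104 \left(-36\right) - 128 = -3744 - 128 = -3872$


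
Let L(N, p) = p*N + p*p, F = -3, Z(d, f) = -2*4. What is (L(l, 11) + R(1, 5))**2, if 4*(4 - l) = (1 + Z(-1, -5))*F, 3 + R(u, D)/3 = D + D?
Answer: 263169/16 ≈ 16448.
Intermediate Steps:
Z(d, f) = -8
R(u, D) = -9 + 6*D (R(u, D) = -9 + 3*(D + D) = -9 + 3*(2*D) = -9 + 6*D)
l = -5/4 (l = 4 - (1 - 8)*(-3)/4 = 4 - (-7)*(-3)/4 = 4 - 1/4*21 = 4 - 21/4 = -5/4 ≈ -1.2500)
L(N, p) = p**2 + N*p (L(N, p) = N*p + p**2 = p**2 + N*p)
(L(l, 11) + R(1, 5))**2 = (11*(-5/4 + 11) + (-9 + 6*5))**2 = (11*(39/4) + (-9 + 30))**2 = (429/4 + 21)**2 = (513/4)**2 = 263169/16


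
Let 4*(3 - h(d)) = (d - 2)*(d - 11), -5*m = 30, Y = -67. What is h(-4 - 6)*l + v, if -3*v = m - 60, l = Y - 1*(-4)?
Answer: 3802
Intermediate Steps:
m = -6 (m = -⅕*30 = -6)
l = -63 (l = -67 - 1*(-4) = -67 + 4 = -63)
v = 22 (v = -(-6 - 60)/3 = -⅓*(-66) = 22)
h(d) = 3 - (-11 + d)*(-2 + d)/4 (h(d) = 3 - (d - 2)*(d - 11)/4 = 3 - (-2 + d)*(-11 + d)/4 = 3 - (-11 + d)*(-2 + d)/4)
h(-4 - 6)*l + v = (-5/2 - (-4 - 6)²/4 + 13*(-4 - 6)/4)*(-63) + 22 = (-5/2 - ¼*(-10)² + (13/4)*(-10))*(-63) + 22 = (-5/2 - ¼*100 - 65/2)*(-63) + 22 = (-5/2 - 25 - 65/2)*(-63) + 22 = -60*(-63) + 22 = 3780 + 22 = 3802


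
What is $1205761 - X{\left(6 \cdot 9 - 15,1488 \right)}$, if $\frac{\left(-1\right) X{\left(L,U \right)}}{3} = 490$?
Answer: $1207231$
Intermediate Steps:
$X{\left(L,U \right)} = -1470$ ($X{\left(L,U \right)} = \left(-3\right) 490 = -1470$)
$1205761 - X{\left(6 \cdot 9 - 15,1488 \right)} = 1205761 - -1470 = 1205761 + 1470 = 1207231$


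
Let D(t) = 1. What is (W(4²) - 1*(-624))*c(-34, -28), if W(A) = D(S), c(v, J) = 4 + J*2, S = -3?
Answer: -32500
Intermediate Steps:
c(v, J) = 4 + 2*J
W(A) = 1
(W(4²) - 1*(-624))*c(-34, -28) = (1 - 1*(-624))*(4 + 2*(-28)) = (1 + 624)*(4 - 56) = 625*(-52) = -32500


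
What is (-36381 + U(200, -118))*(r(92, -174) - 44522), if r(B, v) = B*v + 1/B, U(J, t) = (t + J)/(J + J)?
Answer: 40519175916681/18400 ≈ 2.2021e+9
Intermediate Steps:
U(J, t) = (J + t)/(2*J) (U(J, t) = (J + t)/((2*J)) = (J + t)*(1/(2*J)) = (J + t)/(2*J))
r(B, v) = 1/B + B*v
(-36381 + U(200, -118))*(r(92, -174) - 44522) = (-36381 + (1/2)*(200 - 118)/200)*((1/92 + 92*(-174)) - 44522) = (-36381 + (1/2)*(1/200)*82)*((1/92 - 16008) - 44522) = (-36381 + 41/200)*(-1472735/92 - 44522) = -7276159/200*(-5568759/92) = 40519175916681/18400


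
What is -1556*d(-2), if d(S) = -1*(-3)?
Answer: -4668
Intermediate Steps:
d(S) = 3
-1556*d(-2) = -1556*3 = -4668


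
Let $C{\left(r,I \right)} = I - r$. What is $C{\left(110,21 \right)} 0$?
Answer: $0$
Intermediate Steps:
$C{\left(110,21 \right)} 0 = \left(21 - 110\right) 0 = \left(-89\right) 0 = 0$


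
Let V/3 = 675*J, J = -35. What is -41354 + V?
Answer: -112229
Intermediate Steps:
V = -70875 (V = 3*(675*(-35)) = 3*(-23625) = -70875)
-41354 + V = -41354 - 70875 = -112229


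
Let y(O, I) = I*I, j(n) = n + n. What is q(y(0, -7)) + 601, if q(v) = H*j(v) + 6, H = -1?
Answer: 509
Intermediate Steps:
j(n) = 2*n
y(O, I) = I**2
q(v) = 6 - 2*v (q(v) = -2*v + 6 = 6 - 2*v)
q(y(0, -7)) + 601 = (6 - 2*(-7)**2) + 601 = (6 - 2*49) + 601 = (6 - 98) + 601 = -92 + 601 = 509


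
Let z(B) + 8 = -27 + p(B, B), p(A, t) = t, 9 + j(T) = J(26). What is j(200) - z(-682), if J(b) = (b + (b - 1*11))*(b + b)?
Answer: 2840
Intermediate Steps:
J(b) = 2*b*(-11 + 2*b) (J(b) = (b + (b - 11))*(2*b) = (b + (-11 + b))*(2*b) = (-11 + 2*b)*(2*b) = 2*b*(-11 + 2*b))
j(T) = 2123 (j(T) = -9 + 2*26*(-11 + 2*26) = -9 + 2*26*(-11 + 52) = -9 + 2*26*41 = -9 + 2132 = 2123)
z(B) = -35 + B (z(B) = -8 + (-27 + B) = -35 + B)
j(200) - z(-682) = 2123 - (-35 - 682) = 2123 - 1*(-717) = 2123 + 717 = 2840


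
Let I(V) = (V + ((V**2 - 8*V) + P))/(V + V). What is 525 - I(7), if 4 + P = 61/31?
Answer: 32559/62 ≈ 525.15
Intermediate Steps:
P = -63/31 (P = -4 + 61/31 = -63/31 ≈ -2.0323)
I(V) = (-63/31 + V**2 - 7*V)/(2*V) (I(V) = (V + ((V**2 - 8*V) - 63/31))/(V + V) = (V + (-63/31 + V**2 - 8*V))/((2*V)) = (-63/31 + V**2 - 7*V)*(1/(2*V)) = (-63/31 + V**2 - 7*V)/(2*V))
525 - I(7) = 525 - (-63 + 31*7*(-7 + 7))/(62*7) = 525 - (-63 + 31*7*0)/(62*7) = 525 - (-63 + 0)/(62*7) = 525 - (-63)/(62*7) = 525 - 1*(-9/62) = 525 + 9/62 = 32559/62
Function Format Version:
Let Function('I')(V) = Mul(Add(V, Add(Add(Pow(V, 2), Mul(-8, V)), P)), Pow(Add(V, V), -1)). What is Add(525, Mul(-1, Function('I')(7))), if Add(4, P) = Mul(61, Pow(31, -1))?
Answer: Rational(32559, 62) ≈ 525.15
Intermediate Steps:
P = Rational(-63, 31) (P = Add(-4, Mul(61, Pow(31, -1))) = Add(-4, Mul(61, Rational(1, 31))) = Add(-4, Rational(61, 31)) = Rational(-63, 31) ≈ -2.0323)
Function('I')(V) = Mul(Rational(1, 2), Pow(V, -1), Add(Rational(-63, 31), Pow(V, 2), Mul(-7, V))) (Function('I')(V) = Mul(Add(V, Add(Add(Pow(V, 2), Mul(-8, V)), Rational(-63, 31))), Pow(Add(V, V), -1)) = Mul(Add(V, Add(Rational(-63, 31), Pow(V, 2), Mul(-8, V))), Pow(Mul(2, V), -1)) = Mul(Add(Rational(-63, 31), Pow(V, 2), Mul(-7, V)), Mul(Rational(1, 2), Pow(V, -1))) = Mul(Rational(1, 2), Pow(V, -1), Add(Rational(-63, 31), Pow(V, 2), Mul(-7, V))))
Add(525, Mul(-1, Function('I')(7))) = Add(525, Mul(-1, Mul(Rational(1, 62), Pow(7, -1), Add(-63, Mul(31, 7, Add(-7, 7)))))) = Add(525, Mul(-1, Mul(Rational(1, 62), Rational(1, 7), Add(-63, Mul(31, 7, 0))))) = Add(525, Mul(-1, Mul(Rational(1, 62), Rational(1, 7), Add(-63, 0)))) = Add(525, Mul(-1, Mul(Rational(1, 62), Rational(1, 7), -63))) = Add(525, Mul(-1, Rational(-9, 62))) = Add(525, Rational(9, 62)) = Rational(32559, 62)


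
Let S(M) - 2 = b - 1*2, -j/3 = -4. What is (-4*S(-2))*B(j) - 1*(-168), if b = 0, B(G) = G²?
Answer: 168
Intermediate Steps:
j = 12 (j = -3*(-4) = 12)
S(M) = 0 (S(M) = 2 + (0 - 1*2) = 2 + (0 - 2) = 2 - 2 = 0)
(-4*S(-2))*B(j) - 1*(-168) = -4*0*12² - 1*(-168) = 0*144 + 168 = 0 + 168 = 168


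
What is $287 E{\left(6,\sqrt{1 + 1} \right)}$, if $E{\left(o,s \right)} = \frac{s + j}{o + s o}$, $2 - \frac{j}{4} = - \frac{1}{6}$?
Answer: $- \frac{2870}{9} + \frac{6601 \sqrt{2}}{18} \approx 199.73$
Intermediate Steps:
$j = \frac{26}{3}$ ($j = 8 - 4 \left(- \frac{1}{6}\right) = 8 - 4 \left(\left(-1\right) \frac{1}{6}\right) = 8 - - \frac{2}{3} = 8 + \frac{2}{3} = \frac{26}{3} \approx 8.6667$)
$E{\left(o,s \right)} = \frac{\frac{26}{3} + s}{o + o s}$ ($E{\left(o,s \right)} = \frac{s + \frac{26}{3}}{o + s o} = \frac{\frac{26}{3} + s}{o + o s}$)
$287 E{\left(6,\sqrt{1 + 1} \right)} = 287 \frac{\frac{26}{3} + \sqrt{1 + 1}}{6 \left(1 + \sqrt{1 + 1}\right)} = 287 \frac{\frac{26}{3} + \sqrt{2}}{6 \left(1 + \sqrt{2}\right)} = \frac{287 \left(\frac{26}{3} + \sqrt{2}\right)}{6 \left(1 + \sqrt{2}\right)}$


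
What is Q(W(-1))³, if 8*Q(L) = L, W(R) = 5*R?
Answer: -125/512 ≈ -0.24414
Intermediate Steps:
Q(L) = L/8
Q(W(-1))³ = ((5*(-1))/8)³ = ((⅛)*(-5))³ = (-5/8)³ = -125/512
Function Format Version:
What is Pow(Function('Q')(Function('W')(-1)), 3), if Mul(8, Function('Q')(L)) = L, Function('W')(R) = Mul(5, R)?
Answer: Rational(-125, 512) ≈ -0.24414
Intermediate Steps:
Function('Q')(L) = Mul(Rational(1, 8), L)
Pow(Function('Q')(Function('W')(-1)), 3) = Pow(Mul(Rational(1, 8), Mul(5, -1)), 3) = Pow(Mul(Rational(1, 8), -5), 3) = Pow(Rational(-5, 8), 3) = Rational(-125, 512)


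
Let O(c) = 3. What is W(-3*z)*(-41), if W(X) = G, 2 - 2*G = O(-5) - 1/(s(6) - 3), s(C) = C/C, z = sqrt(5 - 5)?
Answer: 123/4 ≈ 30.750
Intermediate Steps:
z = 0 (z = sqrt(0) = 0)
s(C) = 1
G = -3/4 (G = 1 - (3 - 1/(1 - 3))/2 = 1 - (3 - 1/(-2))/2 = 1 - (3 - 1*(-1/2))/2 = 1 - (3 + 1/2)/2 = 1 - 1/2*7/2 = 1 - 7/4 = -3/4 ≈ -0.75000)
W(X) = -3/4
W(-3*z)*(-41) = -3/4*(-41) = 123/4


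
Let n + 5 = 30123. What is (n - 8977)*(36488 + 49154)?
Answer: 1810557522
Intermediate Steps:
n = 30118 (n = -5 + 30123 = 30118)
(n - 8977)*(36488 + 49154) = (30118 - 8977)*(36488 + 49154) = 21141*85642 = 1810557522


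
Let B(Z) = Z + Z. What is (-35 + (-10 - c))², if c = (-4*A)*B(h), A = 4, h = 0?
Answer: 2025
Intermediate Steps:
B(Z) = 2*Z
c = 0 (c = (-4*4)*(2*0) = -16*0 = 0)
(-35 + (-10 - c))² = (-35 + (-10 - 1*0))² = (-35 + (-10 + 0))² = (-35 - 10)² = (-45)² = 2025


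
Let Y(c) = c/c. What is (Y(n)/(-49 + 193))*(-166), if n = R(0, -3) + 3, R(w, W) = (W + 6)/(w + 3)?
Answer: -83/72 ≈ -1.1528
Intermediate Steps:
R(w, W) = (6 + W)/(3 + w)
n = 4 (n = (6 - 3)/(3 + 0) + 3 = 3/3 + 3 = (⅓)*3 + 3 = 1 + 3 = 4)
Y(c) = 1
(Y(n)/(-49 + 193))*(-166) = (1/(-49 + 193))*(-166) = (1/144)*(-166) = -83/72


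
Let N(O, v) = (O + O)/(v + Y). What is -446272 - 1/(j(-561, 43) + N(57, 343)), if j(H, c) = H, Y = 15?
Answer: -44788750285/100362 ≈ -4.4627e+5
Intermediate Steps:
N(O, v) = 2*O/(15 + v) (N(O, v) = (O + O)/(v + 15) = (2*O)/(15 + v) = 2*O/(15 + v))
-446272 - 1/(j(-561, 43) + N(57, 343)) = -446272 - 1/(-561 + 2*57/(15 + 343)) = -446272 - 1/(-561 + 2*57/358) = -446272 - 1/(-561 + 2*57*(1/358)) = -446272 - 1/(-561 + 57/179) = -446272 - 1/(-100362/179) = -446272 - 1*(-179/100362) = -446272 + 179/100362 = -44788750285/100362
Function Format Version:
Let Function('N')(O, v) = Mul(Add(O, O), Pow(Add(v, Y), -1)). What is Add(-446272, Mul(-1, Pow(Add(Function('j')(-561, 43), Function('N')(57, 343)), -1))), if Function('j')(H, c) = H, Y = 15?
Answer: Rational(-44788750285, 100362) ≈ -4.4627e+5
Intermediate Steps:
Function('N')(O, v) = Mul(2, O, Pow(Add(15, v), -1)) (Function('N')(O, v) = Mul(Add(O, O), Pow(Add(v, 15), -1)) = Mul(Mul(2, O), Pow(Add(15, v), -1)) = Mul(2, O, Pow(Add(15, v), -1)))
Add(-446272, Mul(-1, Pow(Add(Function('j')(-561, 43), Function('N')(57, 343)), -1))) = Add(-446272, Mul(-1, Pow(Add(-561, Mul(2, 57, Pow(Add(15, 343), -1))), -1))) = Add(-446272, Mul(-1, Pow(Add(-561, Mul(2, 57, Pow(358, -1))), -1))) = Add(-446272, Mul(-1, Pow(Add(-561, Mul(2, 57, Rational(1, 358))), -1))) = Add(-446272, Mul(-1, Pow(Add(-561, Rational(57, 179)), -1))) = Add(-446272, Mul(-1, Pow(Rational(-100362, 179), -1))) = Add(-446272, Mul(-1, Rational(-179, 100362))) = Add(-446272, Rational(179, 100362)) = Rational(-44788750285, 100362)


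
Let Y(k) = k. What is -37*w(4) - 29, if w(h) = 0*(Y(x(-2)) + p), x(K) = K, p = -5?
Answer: -29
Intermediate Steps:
w(h) = 0 (w(h) = 0*(-2 - 5) = 0*(-7) = 0)
-37*w(4) - 29 = -37*0 - 29 = 0 - 29 = -29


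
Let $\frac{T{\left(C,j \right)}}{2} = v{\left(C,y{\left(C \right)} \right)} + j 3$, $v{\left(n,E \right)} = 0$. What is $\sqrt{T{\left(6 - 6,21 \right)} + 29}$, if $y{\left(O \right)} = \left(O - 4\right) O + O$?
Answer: $\sqrt{155} \approx 12.45$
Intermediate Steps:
$y{\left(O \right)} = O + O \left(-4 + O\right)$ ($y{\left(O \right)} = \left(-4 + O\right) O + O = O \left(-4 + O\right) + O = O + O \left(-4 + O\right)$)
$T{\left(C,j \right)} = 6 j$ ($T{\left(C,j \right)} = 2 \left(0 + j 3\right) = 2 \left(0 + 3 j\right) = 2 \cdot 3 j = 6 j$)
$\sqrt{T{\left(6 - 6,21 \right)} + 29} = \sqrt{6 \cdot 21 + 29} = \sqrt{126 + 29} = \sqrt{155}$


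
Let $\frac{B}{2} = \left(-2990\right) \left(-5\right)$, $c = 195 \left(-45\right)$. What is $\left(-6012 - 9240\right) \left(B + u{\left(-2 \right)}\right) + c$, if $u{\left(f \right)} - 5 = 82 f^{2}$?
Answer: $-461122491$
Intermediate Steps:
$u{\left(f \right)} = 5 + 82 f^{2}$
$c = -8775$
$B = 29900$ ($B = 2 \left(\left(-2990\right) \left(-5\right)\right) = 2 \cdot 14950 = 29900$)
$\left(-6012 - 9240\right) \left(B + u{\left(-2 \right)}\right) + c = \left(-6012 - 9240\right) \left(29900 + \left(5 + 82 \left(-2\right)^{2}\right)\right) - 8775 = - 15252 \left(29900 + \left(5 + 82 \cdot 4\right)\right) - 8775 = - 15252 \left(29900 + \left(5 + 328\right)\right) - 8775 = - 15252 \left(29900 + 333\right) - 8775 = \left(-15252\right) 30233 - 8775 = -461113716 - 8775 = -461122491$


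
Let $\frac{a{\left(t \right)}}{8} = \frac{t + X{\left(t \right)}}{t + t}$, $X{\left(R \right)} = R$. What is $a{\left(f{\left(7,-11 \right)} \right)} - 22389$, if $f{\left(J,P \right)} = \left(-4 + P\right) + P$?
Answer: $-22381$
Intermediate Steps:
$f{\left(J,P \right)} = -4 + 2 P$
$a{\left(t \right)} = 8$ ($a{\left(t \right)} = 8 \frac{t + t}{t + t} = 8 \frac{2 t}{2 t} = 8 \cdot 2 t \frac{1}{2 t} = 8 \cdot 1 = 8$)
$a{\left(f{\left(7,-11 \right)} \right)} - 22389 = 8 - 22389 = -22381$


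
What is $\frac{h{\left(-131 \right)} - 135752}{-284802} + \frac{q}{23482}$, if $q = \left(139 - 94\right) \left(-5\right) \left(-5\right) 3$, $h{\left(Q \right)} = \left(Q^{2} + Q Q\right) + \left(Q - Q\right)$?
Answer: $\frac{79594905}{159231442} \approx 0.49987$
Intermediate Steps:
$h{\left(Q \right)} = 2 Q^{2}$ ($h{\left(Q \right)} = \left(Q^{2} + Q^{2}\right) + 0 = 2 Q^{2} + 0 = 2 Q^{2}$)
$q = 3375$ ($q = 45 \cdot 25 \cdot 3 = 45 \cdot 75 = 3375$)
$\frac{h{\left(-131 \right)} - 135752}{-284802} + \frac{q}{23482} = \frac{2 \left(-131\right)^{2} - 135752}{-284802} + \frac{3375}{23482} = \left(2 \cdot 17161 - 135752\right) \left(- \frac{1}{284802}\right) + 3375 \cdot \frac{1}{23482} = \left(34322 - 135752\right) \left(- \frac{1}{284802}\right) + \frac{3375}{23482} = \left(-101430\right) \left(- \frac{1}{284802}\right) + \frac{3375}{23482} = \frac{2415}{6781} + \frac{3375}{23482} = \frac{79594905}{159231442}$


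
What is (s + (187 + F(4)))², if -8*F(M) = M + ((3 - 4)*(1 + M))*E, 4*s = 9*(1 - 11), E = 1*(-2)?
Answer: 423801/16 ≈ 26488.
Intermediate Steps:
E = -2
s = -45/2 (s = (9*(1 - 11))/4 = (9*(-10))/4 = (¼)*(-90) = -45/2 ≈ -22.500)
F(M) = -¼ - 3*M/8 (F(M) = -(M + ((3 - 4)*(1 + M))*(-2))/8 = -(M - (1 + M)*(-2))/8 = -(M + (-1 - M)*(-2))/8 = -(M + (2 + 2*M))/8 = -(2 + 3*M)/8 = -¼ - 3*M/8)
(s + (187 + F(4)))² = (-45/2 + (187 + (-¼ - 3/8*4)))² = (-45/2 + (187 + (-¼ - 3/2)))² = (-45/2 + (187 - 7/4))² = (-45/2 + 741/4)² = (651/4)² = 423801/16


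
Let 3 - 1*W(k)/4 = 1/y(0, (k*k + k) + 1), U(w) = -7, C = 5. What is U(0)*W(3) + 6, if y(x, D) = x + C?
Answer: -362/5 ≈ -72.400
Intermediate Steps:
y(x, D) = 5 + x (y(x, D) = x + 5 = 5 + x)
W(k) = 56/5 (W(k) = 12 - 4/(5 + 0) = 12 - 4/5 = 12 - 4*⅕ = 12 - ⅘ = 56/5)
U(0)*W(3) + 6 = -7*56/5 + 6 = -392/5 + 6 = -362/5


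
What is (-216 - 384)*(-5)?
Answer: 3000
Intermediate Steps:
(-216 - 384)*(-5) = -600*(-5) = 3000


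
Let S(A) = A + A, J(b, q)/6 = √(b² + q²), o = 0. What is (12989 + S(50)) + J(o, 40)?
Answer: 13329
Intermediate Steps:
J(b, q) = 6*√(b² + q²)
S(A) = 2*A
(12989 + S(50)) + J(o, 40) = (12989 + 2*50) + 6*√(0² + 40²) = (12989 + 100) + 6*√(0 + 1600) = 13089 + 6*√1600 = 13089 + 6*40 = 13089 + 240 = 13329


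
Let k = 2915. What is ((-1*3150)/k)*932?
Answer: -587160/583 ≈ -1007.1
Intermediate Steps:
((-1*3150)/k)*932 = (-1*3150/2915)*932 = -3150*1/2915*932 = -630/583*932 = -587160/583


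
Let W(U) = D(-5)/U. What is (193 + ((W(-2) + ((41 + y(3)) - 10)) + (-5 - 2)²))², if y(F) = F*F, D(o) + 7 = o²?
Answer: 74529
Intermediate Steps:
D(o) = -7 + o²
W(U) = 18/U (W(U) = (-7 + (-5)²)/U = (-7 + 25)/U = 18/U)
y(F) = F²
(193 + ((W(-2) + ((41 + y(3)) - 10)) + (-5 - 2)²))² = (193 + ((18/(-2) + ((41 + 3²) - 10)) + (-5 - 2)²))² = (193 + ((18*(-½) + ((41 + 9) - 10)) + (-7)²))² = (193 + ((-9 + (50 - 10)) + 49))² = (193 + ((-9 + 40) + 49))² = (193 + (31 + 49))² = (193 + 80)² = 273² = 74529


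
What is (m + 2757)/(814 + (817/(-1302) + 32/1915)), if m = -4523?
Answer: -4403220780/2028047729 ≈ -2.1712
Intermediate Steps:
(m + 2757)/(814 + (817/(-1302) + 32/1915)) = (-4523 + 2757)/(814 + (817/(-1302) + 32/1915)) = -1766/(814 + (817*(-1/1302) + 32*(1/1915))) = -1766/(814 + (-817/1302 + 32/1915)) = -1766/(814 - 1522891/2493330) = -1766/2028047729/2493330 = -1766*2493330/2028047729 = -4403220780/2028047729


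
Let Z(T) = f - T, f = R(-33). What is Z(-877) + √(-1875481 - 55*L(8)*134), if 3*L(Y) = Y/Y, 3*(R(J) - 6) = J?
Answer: 872 + I*√16901439/3 ≈ 872.0 + 1370.4*I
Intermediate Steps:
R(J) = 6 + J/3
L(Y) = ⅓ (L(Y) = (Y/Y)/3 = (⅓)*1 = ⅓)
f = -5 (f = 6 + (⅓)*(-33) = 6 - 11 = -5)
Z(T) = -5 - T
Z(-877) + √(-1875481 - 55*L(8)*134) = (-5 - 1*(-877)) + √(-1875481 - 55*⅓*134) = (-5 + 877) + √(-1875481 - 55/3*134) = 872 + √(-1875481 - 7370/3) = 872 + √(-5633813/3) = 872 + I*√16901439/3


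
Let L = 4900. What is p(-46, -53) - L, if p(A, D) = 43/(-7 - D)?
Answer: -225357/46 ≈ -4899.1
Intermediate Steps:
p(-46, -53) - L = -43/(7 - 53) - 1*4900 = -43/(-46) - 4900 = -43*(-1/46) - 4900 = 43/46 - 4900 = -225357/46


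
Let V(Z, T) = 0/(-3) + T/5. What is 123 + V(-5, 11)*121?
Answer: 1946/5 ≈ 389.20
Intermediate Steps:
V(Z, T) = T/5 (V(Z, T) = 0*(-1/3) + T*(1/5) = 0 + T/5 = T/5)
123 + V(-5, 11)*121 = 123 + ((1/5)*11)*121 = 123 + (11/5)*121 = 123 + 1331/5 = 1946/5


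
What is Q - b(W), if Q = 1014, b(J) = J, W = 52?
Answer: 962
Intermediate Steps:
Q - b(W) = 1014 - 1*52 = 1014 - 52 = 962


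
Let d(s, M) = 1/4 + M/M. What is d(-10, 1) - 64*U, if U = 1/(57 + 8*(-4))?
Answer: -131/100 ≈ -1.3100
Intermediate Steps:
U = 1/25 (U = 1/(57 - 32) = 1/25 ≈ 0.040000)
d(s, M) = 5/4 (d(s, M) = 1*(¼) + 1 = ¼ + 1 = 5/4)
d(-10, 1) - 64*U = 5/4 - 64*1/25 = 5/4 - 64/25 = -131/100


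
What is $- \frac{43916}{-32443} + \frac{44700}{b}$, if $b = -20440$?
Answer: $- \frac{27627953}{33156746} \approx -0.83325$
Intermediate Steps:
$- \frac{43916}{-32443} + \frac{44700}{b} = - \frac{43916}{-32443} + \frac{44700}{-20440} = \left(-43916\right) \left(- \frac{1}{32443}\right) + 44700 \left(- \frac{1}{20440}\right) = \frac{43916}{32443} - \frac{2235}{1022} = - \frac{27627953}{33156746}$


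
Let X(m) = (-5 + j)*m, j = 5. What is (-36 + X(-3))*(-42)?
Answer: 1512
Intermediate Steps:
X(m) = 0 (X(m) = (-5 + 5)*m = 0*m = 0)
(-36 + X(-3))*(-42) = (-36 + 0)*(-42) = -36*(-42) = 1512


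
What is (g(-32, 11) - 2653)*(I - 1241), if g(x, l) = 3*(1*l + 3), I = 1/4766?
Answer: 15443033655/4766 ≈ 3.2403e+6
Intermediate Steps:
I = 1/4766 ≈ 0.00020982
g(x, l) = 9 + 3*l (g(x, l) = 3*(l + 3) = 3*(3 + l) = 9 + 3*l)
(g(-32, 11) - 2653)*(I - 1241) = ((9 + 3*11) - 2653)*(1/4766 - 1241) = ((9 + 33) - 2653)*(-5914605/4766) = (42 - 2653)*(-5914605/4766) = -2611*(-5914605/4766) = 15443033655/4766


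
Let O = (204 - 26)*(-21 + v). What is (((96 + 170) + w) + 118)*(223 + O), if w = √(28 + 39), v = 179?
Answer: 10885248 + 28347*√67 ≈ 1.1117e+7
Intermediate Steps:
w = √67 ≈ 8.1853
O = 28124 (O = (204 - 26)*(-21 + 179) = 178*158 = 28124)
(((96 + 170) + w) + 118)*(223 + O) = (((96 + 170) + √67) + 118)*(223 + 28124) = ((266 + √67) + 118)*28347 = (384 + √67)*28347 = 10885248 + 28347*√67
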